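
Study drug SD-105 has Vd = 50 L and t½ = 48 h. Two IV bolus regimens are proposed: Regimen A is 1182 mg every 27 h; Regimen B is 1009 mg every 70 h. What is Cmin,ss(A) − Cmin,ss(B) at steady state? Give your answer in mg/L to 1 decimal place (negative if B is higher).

38.0 mg/L

Regimen A: f = (1/2)^(27/48) ≈ 0.6771; Cmin,ss = (1182/50)·f/(1−f) ≈ 49.572 mg/L.
Regimen B: f = (1/2)^(70/48) ≈ 0.3639; Cmin,ss = (1009/50)·f/(1−f) ≈ 11.545 mg/L.
Difference ≈ 49.572 − 11.545 ≈ 38.027 mg/L.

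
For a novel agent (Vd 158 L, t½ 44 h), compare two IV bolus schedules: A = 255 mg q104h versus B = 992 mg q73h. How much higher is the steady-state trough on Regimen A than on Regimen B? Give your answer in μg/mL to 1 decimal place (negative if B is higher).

Regimen A: f = (1/2)^(104/44) ≈ 0.1943; Cmin,ss = (255/158)·f/(1−f) ≈ 0.389 μg/mL.
Regimen B: f = (1/2)^(73/44) ≈ 0.3166; Cmin,ss = (992/158)·f/(1−f) ≈ 2.909 μg/mL.
Difference ≈ 0.389 − 2.909 ≈ -2.520 μg/mL.

-2.5 μg/mL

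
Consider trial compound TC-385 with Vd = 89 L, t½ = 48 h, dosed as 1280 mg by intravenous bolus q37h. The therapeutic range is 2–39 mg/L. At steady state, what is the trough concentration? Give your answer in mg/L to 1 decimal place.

k = ln2/t½ = ln2/48 ≈ 0.014441 h⁻¹; fraction remaining f = e^(−kτ) = e^(−0.014441×37) ≈ 0.5861.
Single-dose peak C₀ = D/Vd = 1280/89 ≈ 14.382 mg/L.
Steady-state trough Cmin,ss = C₀·f/(1−f) ≈ 14.382 × 0.5861/0.4139 ≈ 20.366 mg/L.
Trough 20.4 mg/L vs MEC 2 mg/L: adequate.

20.4 mg/L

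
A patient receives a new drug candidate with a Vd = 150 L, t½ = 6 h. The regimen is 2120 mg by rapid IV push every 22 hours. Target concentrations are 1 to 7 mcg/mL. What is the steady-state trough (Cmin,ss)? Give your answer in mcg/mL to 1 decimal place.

k = ln2/t½ = ln2/6 ≈ 0.115525 h⁻¹; fraction remaining f = e^(−kτ) = e^(−0.115525×22) ≈ 0.0787.
At steady state, accumulation factor R = 1/(1 − e^(−kτ)) ≈ 1.0854.
Single-dose peak C₀ = D/Vd = 2120/150 ≈ 14.133 mcg/mL.
Cmax,ss = C₀/(1 − f) ≈ 14.133/0.9213 ≈ 15.340 mcg/mL.
Steady-state trough Cmin,ss = Cmax,ss·f ≈ 15.340 × 0.0787 ≈ 1.207 mcg/mL.
Trough 1.2 mcg/mL vs MEC 1 mcg/mL: adequate.

1.2 mcg/mL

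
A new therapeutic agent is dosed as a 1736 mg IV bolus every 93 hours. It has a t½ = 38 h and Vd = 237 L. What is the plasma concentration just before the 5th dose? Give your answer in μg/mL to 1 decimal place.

f = (1/2)^(τ/t½) = (1/2)^(93/38) ≈ 0.1833.
C₀ = D/Vd = 1736/237 ≈ 7.325 μg/mL.
Before the 5th dose, 4 doses have been given. Superposition: Cmin = C₀·(f + f² + … + f^4).
≈ 7.325 × (0.1833 + 0.0336 + 0.0062 + 0.0011) ≈ 7.325 × 0.2242 ≈ 1.642 μg/mL.

1.6 μg/mL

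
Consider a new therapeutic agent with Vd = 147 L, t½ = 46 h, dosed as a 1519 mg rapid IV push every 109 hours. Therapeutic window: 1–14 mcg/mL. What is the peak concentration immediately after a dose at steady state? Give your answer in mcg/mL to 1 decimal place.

Over one 109-h interval, 109/46 ≈ 2.3696 half-lives elapse, leaving f ≈ 0.1935 of each dose.
Accumulation ratio R = 1/(1 − f) ≈ 1/0.8065 ≈ 1.2399.
Single-dose peak C₀ = D/Vd = 1519/147 ≈ 10.333 mcg/mL.
Steady-state peak Cmax,ss = C₀·R ≈ 10.333 × 1.2399 ≈ 12.812 mcg/mL.
Peak 12.8 mcg/mL vs MTC 14 mcg/mL: below toxic threshold.

12.8 mcg/mL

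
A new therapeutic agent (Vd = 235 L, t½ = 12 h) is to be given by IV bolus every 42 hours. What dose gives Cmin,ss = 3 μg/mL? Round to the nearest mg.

τ/t½ = 42/12 ≈ 3.5, so f = (1/2)^(42/12) ≈ 0.088388.
Cmin,ss = (D/Vd)·f/(1−f), so D = Cmin,ss·Vd·(1−f)/f.
D = 3 × 235 × (1−f)/f ≈ 3 × 235 × 10.31375 ≈ 7271.19 mg.

7271 mg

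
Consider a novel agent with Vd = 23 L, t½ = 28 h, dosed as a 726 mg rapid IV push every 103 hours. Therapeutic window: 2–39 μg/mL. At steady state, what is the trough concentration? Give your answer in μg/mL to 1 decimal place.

k = ln2/t½ = ln2/28 ≈ 0.024755 h⁻¹; fraction remaining f = e^(−kτ) = e^(−0.024755×103) ≈ 0.0781.
At steady state, accumulation factor R = 1/(1 − e^(−kτ)) ≈ 1.0847.
Each bolus raises the concentration by D/Vd = 726/23 ≈ 31.565 μg/mL.
Steady-state peak Cmax,ss = C₀·R ≈ 31.565 × 1.0847 ≈ 34.239 μg/mL.
One interval later, Cmin,ss = Cmax,ss·e^(−kτ) ≈ 34.239 × 0.0781 ≈ 2.674 μg/mL.
Trough 2.7 μg/mL vs MEC 2 μg/mL: adequate.

2.7 μg/mL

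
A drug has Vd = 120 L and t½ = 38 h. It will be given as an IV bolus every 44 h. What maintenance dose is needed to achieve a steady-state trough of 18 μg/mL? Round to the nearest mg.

τ/t½ = 44/38 ≈ 1.1579, so f = (1/2)^(44/38) ≈ 0.448166.
Cmin,ss = (D/Vd)·f/(1−f), so D = Cmin,ss·Vd·(1−f)/f.
D = 18 × 120 × (1−f)/f ≈ 18 × 120 × 1.23132 ≈ 2659.65 mg.

2660 mg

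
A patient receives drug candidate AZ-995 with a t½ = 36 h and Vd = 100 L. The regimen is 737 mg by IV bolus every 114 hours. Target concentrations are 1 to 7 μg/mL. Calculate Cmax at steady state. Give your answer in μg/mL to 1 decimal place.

8.3 μg/mL

k = ln2/t½ = ln2/36 ≈ 0.019254 h⁻¹; fraction remaining f = e^(−kτ) = e^(−0.019254×114) ≈ 0.1114.
At steady state, accumulation factor R = 1/(1 − e^(−kτ)) ≈ 1.1254.
Each bolus raises the concentration by D/Vd = 737/100 ≈ 7.370 μg/mL.
Steady-state peak Cmax,ss = C₀·R ≈ 7.370 × 1.1254 ≈ 8.294 μg/mL.
Peak 8.3 μg/mL vs MTC 7 μg/mL: exceeds toxic threshold.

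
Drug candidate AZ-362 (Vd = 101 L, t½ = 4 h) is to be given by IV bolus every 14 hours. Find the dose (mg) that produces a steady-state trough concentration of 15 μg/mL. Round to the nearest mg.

τ/t½ = 14/4 ≈ 3.5, so f = (1/2)^(14/4) ≈ 0.088388.
Cmin,ss = (D/Vd)·f/(1−f), so D = Cmin,ss·Vd·(1−f)/f.
D = 15 × 101 × (1−f)/f ≈ 15 × 101 × 10.31375 ≈ 15625.33 mg.

15625 mg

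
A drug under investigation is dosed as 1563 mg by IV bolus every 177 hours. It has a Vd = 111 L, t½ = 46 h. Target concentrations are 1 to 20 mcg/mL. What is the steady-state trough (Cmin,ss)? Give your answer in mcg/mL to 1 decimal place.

Over one 177-h interval, 177/46 ≈ 3.8478 half-lives elapse, leaving f ≈ 0.0695 of each dose.
Single-dose peak C₀ = D/Vd = 1563/111 ≈ 14.081 mcg/mL.
Steady-state trough Cmin,ss = C₀·f/(1−f) ≈ 14.081 × 0.0695/0.9305 ≈ 1.052 mcg/mL.
Trough 1.1 mcg/mL vs MEC 1 mcg/mL: adequate.

1.1 mcg/mL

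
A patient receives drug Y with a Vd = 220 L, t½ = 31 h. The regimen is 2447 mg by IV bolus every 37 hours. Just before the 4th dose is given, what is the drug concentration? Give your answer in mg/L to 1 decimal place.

7.9 mg/L

f = (1/2)^(τ/t½) = (1/2)^(37/31) ≈ 0.4372.
C₀ = D/Vd = 2447/220 ≈ 11.123 mg/L.
Before the 4th dose, 3 doses have been given. Superposition: Cmin = C₀·(f + f² + … + f^3).
≈ 11.123 × (0.4372 + 0.1911 + 0.0836) ≈ 11.123 × 0.7119 ≈ 7.918 mg/L.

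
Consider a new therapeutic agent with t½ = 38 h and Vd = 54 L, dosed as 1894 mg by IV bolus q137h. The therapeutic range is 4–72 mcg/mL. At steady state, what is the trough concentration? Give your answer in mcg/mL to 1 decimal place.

Over one 137-h interval, 137/38 ≈ 3.6053 half-lives elapse, leaving f ≈ 0.0822 of each dose.
Single-dose peak C₀ = D/Vd = 1894/54 ≈ 35.074 mcg/mL.
Steady-state trough Cmin,ss = C₀·f/(1−f) ≈ 35.074 × 0.0822/0.9178 ≈ 3.141 mcg/mL.
Trough 3.1 mcg/mL vs MEC 4 mcg/mL: subtherapeutic.

3.1 mcg/mL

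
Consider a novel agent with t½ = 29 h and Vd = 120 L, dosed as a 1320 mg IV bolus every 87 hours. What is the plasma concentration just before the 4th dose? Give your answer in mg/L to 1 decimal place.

1.6 mg/L

f = (1/2)^(τ/t½) = (1/2)^(87/29) ≈ 0.1250.
C₀ = D/Vd = 1320/120 ≈ 11.000 mg/L.
Before the 4th dose, 3 doses have been given. Superposition: Cmin = C₀·(f + f² + … + f^3).
≈ 11.000 × (0.1250 + 0.0156 + 0.0020) ≈ 11.000 × 0.1426 ≈ 1.569 mg/L.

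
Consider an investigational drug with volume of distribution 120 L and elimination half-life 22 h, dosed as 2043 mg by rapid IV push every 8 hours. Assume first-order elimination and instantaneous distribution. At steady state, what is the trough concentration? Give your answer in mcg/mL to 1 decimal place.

59.4 mcg/mL

τ/t½ = 8/22 ≈ 0.36364, so fraction remaining f = (1/2)^(8/22) ≈ 0.7772.
Accumulation ratio R = 1/(1 − f) ≈ 1/0.2228 ≈ 4.4883.
Each bolus raises the concentration by D/Vd = 2043/120 ≈ 17.025 mcg/mL.
Cmax,ss = C₀/(1 − f) ≈ 17.025/0.2228 ≈ 76.414 mcg/mL.
Steady-state trough Cmin,ss = Cmax,ss·f ≈ 76.414 × 0.7772 ≈ 59.389 mcg/mL.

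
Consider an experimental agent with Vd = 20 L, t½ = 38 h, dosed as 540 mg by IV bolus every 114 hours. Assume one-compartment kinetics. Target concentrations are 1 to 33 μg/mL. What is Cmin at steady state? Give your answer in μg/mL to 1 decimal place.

The dosing interval is 3 half-lives, so f = 2^(−3) = 0.125.
Accumulation ratio R = 1/(1 − f) = 1/0.875 = 8/7.
Single-dose peak C₀ = D/Vd = 540/20 = 27 μg/mL.
Steady-state peak Cmax,ss = C₀·R = 27 × 8/7 ≈ 30.857 μg/mL.
Steady-state trough Cmin,ss = Cmax,ss·f ≈ 30.857 × 0.125 ≈ 3.857 μg/mL.
Trough 3.9 μg/mL vs MEC 1 μg/mL: adequate.

3.9 μg/mL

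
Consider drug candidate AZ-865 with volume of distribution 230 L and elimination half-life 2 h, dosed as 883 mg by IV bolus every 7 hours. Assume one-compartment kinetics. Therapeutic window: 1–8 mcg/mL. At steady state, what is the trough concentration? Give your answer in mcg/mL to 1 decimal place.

0.4 mcg/mL

τ/t½ = 7/2 ≈ 3.5, so fraction remaining f = (1/2)^(7/2) ≈ 0.0884.
Each bolus raises the concentration by D/Vd = 883/230 ≈ 3.839 mcg/mL.
Steady-state trough Cmin,ss = C₀·f/(1−f) ≈ 3.839 × 0.0884/0.9116 ≈ 0.372 mcg/mL.
Trough 0.4 mcg/mL vs MEC 1 mcg/mL: subtherapeutic.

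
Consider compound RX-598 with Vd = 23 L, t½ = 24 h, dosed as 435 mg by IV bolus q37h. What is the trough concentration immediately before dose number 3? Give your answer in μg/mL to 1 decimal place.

8.7 μg/mL

f = (1/2)^(τ/t½) = (1/2)^(37/24) ≈ 0.3435.
C₀ = D/Vd = 435/23 ≈ 18.913 μg/mL.
Before the 3rd dose, 2 doses have been given. Superposition: Cmin = C₀·(f + f²).
≈ 18.913 × (0.3435 + 0.1180) ≈ 18.913 × 0.4615 ≈ 8.728 μg/mL.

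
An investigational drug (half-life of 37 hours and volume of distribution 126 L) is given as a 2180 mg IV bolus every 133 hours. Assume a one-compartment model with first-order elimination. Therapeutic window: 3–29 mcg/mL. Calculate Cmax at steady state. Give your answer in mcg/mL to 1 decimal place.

18.9 mcg/mL

τ/t½ = 133/37 ≈ 3.5946, so fraction remaining f = (1/2)^(133/37) ≈ 0.0828.
Accumulation ratio R = 1/(1 − f) ≈ 1/0.9172 ≈ 1.0903.
Single-dose peak C₀ = D/Vd = 2180/126 ≈ 17.302 mcg/mL.
Steady-state peak Cmax,ss = C₀·R ≈ 17.302 × 1.0903 ≈ 18.864 mcg/mL.
Peak 18.9 mcg/mL vs MTC 29 mcg/mL: below toxic threshold.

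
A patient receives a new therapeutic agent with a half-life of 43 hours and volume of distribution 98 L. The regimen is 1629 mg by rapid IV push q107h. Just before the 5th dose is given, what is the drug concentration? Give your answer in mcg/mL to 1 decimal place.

3.6 mcg/mL

f = (1/2)^(τ/t½) = (1/2)^(107/43) ≈ 0.1782.
C₀ = D/Vd = 1629/98 ≈ 16.622 mcg/mL.
Before the 5th dose, 4 doses have been given. Superposition: Cmin = C₀·(f + f² + … + f^4).
≈ 16.622 × (0.1782 + 0.0318 + 0.0057 + 0.0010) ≈ 16.622 × 0.2167 ≈ 3.602 mcg/mL.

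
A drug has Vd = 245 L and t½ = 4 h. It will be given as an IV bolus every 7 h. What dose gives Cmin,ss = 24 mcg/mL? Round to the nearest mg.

13898 mg

τ/t½ = 7/4 ≈ 1.75, so f = (1/2)^(7/4) ≈ 0.297302.
Cmin,ss = (D/Vd)·f/(1−f), so D = Cmin,ss·Vd·(1−f)/f.
D = 24 × 245 × (1−f)/f ≈ 24 × 245 × 2.36358 ≈ 13897.85 mg.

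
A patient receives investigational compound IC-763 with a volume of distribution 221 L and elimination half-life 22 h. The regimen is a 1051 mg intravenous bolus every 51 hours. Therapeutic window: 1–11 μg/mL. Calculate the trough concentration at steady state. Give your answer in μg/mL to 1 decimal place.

Over one 51-h interval, 51/22 ≈ 2.3182 half-lives elapse, leaving f ≈ 0.2005 of each dose.
Each bolus raises the concentration by D/Vd = 1051/221 ≈ 4.756 μg/mL.
Steady-state trough Cmin,ss = C₀·f/(1−f) ≈ 4.756 × 0.2005/0.7995 ≈ 1.193 μg/mL.
Trough 1.2 μg/mL vs MEC 1 μg/mL: adequate.

1.2 μg/mL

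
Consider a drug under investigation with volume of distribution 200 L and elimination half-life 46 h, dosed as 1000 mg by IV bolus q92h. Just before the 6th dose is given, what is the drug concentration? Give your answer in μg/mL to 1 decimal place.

f = (1/2)^(τ/t½) = (1/2)^(92/46) ≈ 0.2500.
C₀ = D/Vd = 1000/200 ≈ 5.000 μg/mL.
Before the 6th dose, 5 doses have been given. Superposition: Cmin = C₀·(f + f² + … + f^5).
≈ 5.000 × (0.2500 + 0.0625 + 0.0156 + 0.0039 + 0.0010) ≈ 5.000 × 0.3330 ≈ 1.665 μg/mL.

1.7 μg/mL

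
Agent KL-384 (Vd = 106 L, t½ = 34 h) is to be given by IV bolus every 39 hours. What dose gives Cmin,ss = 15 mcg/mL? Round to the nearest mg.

τ/t½ = 39/34 ≈ 1.1471, so f = (1/2)^(39/34) ≈ 0.451545.
Cmin,ss = (D/Vd)·f/(1−f), so D = Cmin,ss·Vd·(1−f)/f.
D = 15 × 106 × (1−f)/f ≈ 15 × 106 × 1.21462 ≈ 1931.25 mg.

1931 mg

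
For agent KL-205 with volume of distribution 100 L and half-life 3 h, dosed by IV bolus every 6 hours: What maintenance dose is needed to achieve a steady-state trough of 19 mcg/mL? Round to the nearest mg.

5700 mg

τ/t½ = 6/3 ≈ 2, so f = (1/2)^(6/3) ≈ 0.250000.
Cmin,ss = (D/Vd)·f/(1−f), so D = Cmin,ss·Vd·(1−f)/f.
D = 19 × 100 × (1−f)/f ≈ 19 × 100 × 3.00000 ≈ 5700.00 mg.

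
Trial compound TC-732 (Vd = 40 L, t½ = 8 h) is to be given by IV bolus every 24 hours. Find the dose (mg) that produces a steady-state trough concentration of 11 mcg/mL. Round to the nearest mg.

τ/t½ = 24/8 ≈ 3, so f = (1/2)^(24/8) ≈ 0.125000.
Cmin,ss = (D/Vd)·f/(1−f), so D = Cmin,ss·Vd·(1−f)/f.
D = 11 × 40 × (1−f)/f ≈ 11 × 40 × 7.00000 ≈ 3080.00 mg.

3080 mg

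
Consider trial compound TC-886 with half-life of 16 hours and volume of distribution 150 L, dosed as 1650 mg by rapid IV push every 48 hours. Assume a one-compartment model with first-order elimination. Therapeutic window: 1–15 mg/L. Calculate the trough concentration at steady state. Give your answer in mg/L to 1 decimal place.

τ = 48 h = 3 half-lives, so f = (1/2)^3 = 0.125.
At steady state, R = 1/(1 − 0.125) = 8/7.
Single-dose peak C₀ = D/Vd = 1650/150 = 11 mg/L.
Steady-state peak Cmax,ss = C₀·R = 11 × 8/7 ≈ 12.571 mg/L.
Steady-state trough Cmin,ss = Cmax,ss·f ≈ 12.571 × 0.125 ≈ 1.571 mg/L.
Trough 1.6 mg/L vs MEC 1 mg/L: adequate.

1.6 mg/L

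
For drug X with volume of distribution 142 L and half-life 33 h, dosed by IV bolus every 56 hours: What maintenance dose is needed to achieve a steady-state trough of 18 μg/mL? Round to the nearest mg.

τ/t½ = 56/33 ≈ 1.697, so f = (1/2)^(56/33) ≈ 0.308433.
Cmin,ss = (D/Vd)·f/(1−f), so D = Cmin,ss·Vd·(1−f)/f.
D = 18 × 142 × (1−f)/f ≈ 18 × 142 × 2.24220 ≈ 5731.06 mg.

5731 mg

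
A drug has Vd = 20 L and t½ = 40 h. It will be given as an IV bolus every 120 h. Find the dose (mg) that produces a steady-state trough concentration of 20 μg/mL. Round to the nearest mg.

τ/t½ = 120/40 ≈ 3, so f = (1/2)^(120/40) ≈ 0.125000.
Cmin,ss = (D/Vd)·f/(1−f), so D = Cmin,ss·Vd·(1−f)/f.
D = 20 × 20 × (1−f)/f ≈ 20 × 20 × 7.00000 ≈ 2800.00 mg.

2800 mg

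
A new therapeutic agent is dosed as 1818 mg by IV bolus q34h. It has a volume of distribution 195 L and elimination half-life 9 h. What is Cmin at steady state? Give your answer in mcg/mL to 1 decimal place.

0.7 mcg/mL

τ/t½ = 34/9 ≈ 3.7778, so fraction remaining f = (1/2)^(34/9) ≈ 0.0729.
Accumulation ratio R = 1/(1 − f) ≈ 1/0.9271 ≈ 1.0786.
Each bolus raises the concentration by D/Vd = 1818/195 ≈ 9.323 mcg/mL.
Steady-state peak Cmax,ss = C₀·R ≈ 9.323 × 1.0786 ≈ 10.056 mcg/mL.
Steady-state trough Cmin,ss = Cmax,ss·f ≈ 10.056 × 0.0729 ≈ 0.733 mcg/mL.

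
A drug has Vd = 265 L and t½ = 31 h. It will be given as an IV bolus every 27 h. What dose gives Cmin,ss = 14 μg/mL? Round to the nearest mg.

τ/t½ = 27/31 ≈ 0.87097, so f = (1/2)^(27/31) ≈ 0.546780.
Cmin,ss = (D/Vd)·f/(1−f), so D = Cmin,ss·Vd·(1−f)/f.
D = 14 × 265 × (1−f)/f ≈ 14 × 265 × 0.82889 ≈ 3075.18 mg.

3075 mg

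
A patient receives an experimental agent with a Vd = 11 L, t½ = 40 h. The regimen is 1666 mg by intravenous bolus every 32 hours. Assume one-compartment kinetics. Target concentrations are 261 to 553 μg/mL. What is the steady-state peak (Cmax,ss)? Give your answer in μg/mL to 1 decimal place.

Over one 32-h interval, 32/40 ≈ 0.8 half-lives elapse, leaving f ≈ 0.5743 of each dose.
At steady state, accumulation factor R = 1/(1 − e^(−kτ)) ≈ 2.3491.
Single-dose peak C₀ = D/Vd = 1666/11 ≈ 151.455 μg/mL.
Steady-state peak Cmax,ss = C₀·R ≈ 151.455 × 2.3491 ≈ 355.783 μg/mL.
Peak 355.8 μg/mL vs MTC 553 μg/mL: below toxic threshold.

355.8 μg/mL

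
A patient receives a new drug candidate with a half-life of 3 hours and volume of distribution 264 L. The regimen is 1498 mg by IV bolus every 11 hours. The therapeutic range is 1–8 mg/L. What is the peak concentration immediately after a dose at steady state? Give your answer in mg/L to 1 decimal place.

τ/t½ = 11/3 ≈ 3.6667, so fraction remaining f = (1/2)^(11/3) ≈ 0.0787.
At steady state, accumulation factor R = 1/(1 − e^(−kτ)) ≈ 1.0854.
Single-dose peak C₀ = D/Vd = 1498/264 ≈ 5.674 mg/L.
Steady-state peak Cmax,ss = C₀·R ≈ 5.674 × 1.0854 ≈ 6.159 mg/L.
Peak 6.2 mg/L vs MTC 8 mg/L: below toxic threshold.

6.2 mg/L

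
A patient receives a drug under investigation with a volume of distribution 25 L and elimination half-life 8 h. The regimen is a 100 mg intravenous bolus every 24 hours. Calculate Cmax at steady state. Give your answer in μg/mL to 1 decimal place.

4.6 μg/mL

τ = 24 h = 3 half-lives, so f = (1/2)^3 = 0.125.
At steady state, R = 1/(1 − 0.125) = 8/7.
Single-dose peak C₀ = D/Vd = 100/25 = 4 μg/mL.
Steady-state peak Cmax,ss = C₀·R = 4 × 8/7 ≈ 4.571 μg/mL.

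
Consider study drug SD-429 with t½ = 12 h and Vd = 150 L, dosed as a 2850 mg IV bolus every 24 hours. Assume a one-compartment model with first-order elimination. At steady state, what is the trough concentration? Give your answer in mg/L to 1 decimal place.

τ = 24 h = 2 half-lives, so f = (1/2)^2 = 0.25.
At steady state, R = 1/(1 − 0.25) = 4/3.
Single-dose peak C₀ = D/Vd = 2850/150 = 19 mg/L.
Steady-state peak Cmax,ss = C₀·R = 19 × 4/3 ≈ 25.333 mg/L.
Steady-state trough Cmin,ss = Cmax,ss·f ≈ 25.333 × 0.25 ≈ 6.333 mg/L.

6.3 mg/L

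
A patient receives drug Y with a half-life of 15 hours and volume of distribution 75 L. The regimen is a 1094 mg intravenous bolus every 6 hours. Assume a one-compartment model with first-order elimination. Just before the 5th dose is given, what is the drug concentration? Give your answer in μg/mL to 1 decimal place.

f = (1/2)^(τ/t½) = (1/2)^(6/15) ≈ 0.7579.
C₀ = D/Vd = 1094/75 ≈ 14.587 μg/mL.
Before the 5th dose, 4 doses have been given. Superposition: Cmin = C₀·(f + f² + … + f^4).
≈ 14.587 × (0.7579 + 0.5744 + 0.4353 + 0.3299) ≈ 14.587 × 2.0975 ≈ 30.596 μg/mL.

30.6 μg/mL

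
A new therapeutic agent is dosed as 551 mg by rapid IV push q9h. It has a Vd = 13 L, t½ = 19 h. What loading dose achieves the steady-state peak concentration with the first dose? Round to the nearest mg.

f = (1/2)^(9/19) ≈ 0.720123; accumulation ratio R = 1/(1−f) ≈ 3.57300.
Loading dose to hit Cmax,ss on first dose: D_load = D_maint·R ≈ 551 × 3.57300 ≈ 1968.72 mg.

1969 mg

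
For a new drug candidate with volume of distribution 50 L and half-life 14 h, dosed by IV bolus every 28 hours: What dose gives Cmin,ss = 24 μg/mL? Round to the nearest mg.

3600 mg

τ/t½ = 28/14 ≈ 2, so f = (1/2)^(28/14) ≈ 0.250000.
Cmin,ss = (D/Vd)·f/(1−f), so D = Cmin,ss·Vd·(1−f)/f.
D = 24 × 50 × (1−f)/f ≈ 24 × 50 × 3.00000 ≈ 3600.00 mg.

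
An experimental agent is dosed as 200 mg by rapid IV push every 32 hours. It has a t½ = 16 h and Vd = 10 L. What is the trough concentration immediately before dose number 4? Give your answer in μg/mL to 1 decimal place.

6.6 μg/mL

f = (1/2)^(τ/t½) = (1/2)^(32/16) ≈ 0.2500.
C₀ = D/Vd = 200/10 ≈ 20.000 μg/mL.
Before the 4th dose, 3 doses have been given. Superposition: Cmin = C₀·(f + f² + … + f^3).
≈ 20.000 × (0.2500 + 0.0625 + 0.0156) ≈ 20.000 × 0.3281 ≈ 6.562 μg/mL.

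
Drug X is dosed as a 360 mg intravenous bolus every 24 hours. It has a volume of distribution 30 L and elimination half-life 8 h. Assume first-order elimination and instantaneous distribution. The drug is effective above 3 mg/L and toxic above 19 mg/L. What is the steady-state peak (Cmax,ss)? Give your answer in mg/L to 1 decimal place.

The dosing interval is 3 half-lives, so f = 2^(−3) = 0.125.
At steady state, R = 1/(1 − 0.125) = 8/7.
Single-dose peak C₀ = D/Vd = 360/30 = 12 mg/L.
Steady-state peak Cmax,ss = C₀·R = 12 × 8/7 ≈ 13.714 mg/L.
Peak 13.7 mg/L vs MTC 19 mg/L: below toxic threshold.

13.7 mg/L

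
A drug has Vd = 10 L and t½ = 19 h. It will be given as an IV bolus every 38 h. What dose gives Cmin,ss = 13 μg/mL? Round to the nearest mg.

τ/t½ = 38/19 ≈ 2, so f = (1/2)^(38/19) ≈ 0.250000.
Cmin,ss = (D/Vd)·f/(1−f), so D = Cmin,ss·Vd·(1−f)/f.
D = 13 × 10 × (1−f)/f ≈ 13 × 10 × 3.00000 ≈ 390.00 mg.

390 mg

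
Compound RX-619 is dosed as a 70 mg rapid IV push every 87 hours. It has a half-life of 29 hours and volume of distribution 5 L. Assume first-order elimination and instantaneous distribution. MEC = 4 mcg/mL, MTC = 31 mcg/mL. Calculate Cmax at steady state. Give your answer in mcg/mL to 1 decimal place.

τ = 87 h = 3 half-lives, so f = (1/2)^3 = 0.125.
At steady state, R = 1/(1 − 0.125) = 8/7.
Single-dose peak C₀ = D/Vd = 70/5 = 14 mcg/mL.
Steady-state peak Cmax,ss = C₀·R = 14 × 8/7 ≈ 16.000 mcg/mL.
Peak 16.0 mcg/mL vs MTC 31 mcg/mL: below toxic threshold.

16.0 mcg/mL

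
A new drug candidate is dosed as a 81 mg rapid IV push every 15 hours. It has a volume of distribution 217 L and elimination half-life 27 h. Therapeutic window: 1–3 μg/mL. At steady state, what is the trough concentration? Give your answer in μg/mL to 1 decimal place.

0.8 μg/mL

k = ln2/t½ = ln2/27 ≈ 0.025672 h⁻¹; fraction remaining f = e^(−kτ) = e^(−0.025672×15) ≈ 0.6804.
At steady state, accumulation factor R = 1/(1 − e^(−kτ)) ≈ 3.1289.
Single-dose peak C₀ = D/Vd = 81/217 ≈ 0.373 μg/mL.
Cmax,ss = C₀/(1 − f) ≈ 0.373/0.3196 ≈ 1.167 μg/mL.
One interval later, Cmin,ss = Cmax,ss·e^(−kτ) ≈ 1.167 × 0.6804 ≈ 0.794 μg/mL.
Trough 0.8 μg/mL vs MEC 1 μg/mL: subtherapeutic.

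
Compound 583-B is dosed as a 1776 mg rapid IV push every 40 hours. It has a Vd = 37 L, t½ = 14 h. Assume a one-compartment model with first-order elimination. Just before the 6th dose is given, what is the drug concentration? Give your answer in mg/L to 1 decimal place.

f = (1/2)^(τ/t½) = (1/2)^(40/14) ≈ 0.1380.
C₀ = D/Vd = 1776/37 ≈ 48.000 mg/L.
Before the 6th dose, 5 doses have been given. Superposition: Cmin = C₀·(f + f² + … + f^5).
≈ 48.000 × (0.1380 + 0.0190 + 0.0026 + 0.0004 + 0.0001) ≈ 48.000 × 0.1601 ≈ 7.685 mg/L.

7.7 mg/L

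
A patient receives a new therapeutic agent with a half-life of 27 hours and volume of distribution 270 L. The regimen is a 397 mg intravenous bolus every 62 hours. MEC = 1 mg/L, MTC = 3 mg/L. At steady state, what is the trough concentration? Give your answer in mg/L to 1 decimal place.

τ/t½ = 62/27 ≈ 2.2963, so fraction remaining f = (1/2)^(62/27) ≈ 0.2036.
Accumulation ratio R = 1/(1 − f) ≈ 1/0.7964 ≈ 1.2557.
Single-dose peak C₀ = D/Vd = 397/270 ≈ 1.470 mg/L.
Steady-state peak Cmax,ss = C₀·R ≈ 1.470 × 1.2557 ≈ 1.846 mg/L.
Steady-state trough Cmin,ss = Cmax,ss·f ≈ 1.846 × 0.2036 ≈ 0.376 mg/L.
Trough 0.4 mg/L vs MEC 1 mg/L: subtherapeutic.

0.4 mg/L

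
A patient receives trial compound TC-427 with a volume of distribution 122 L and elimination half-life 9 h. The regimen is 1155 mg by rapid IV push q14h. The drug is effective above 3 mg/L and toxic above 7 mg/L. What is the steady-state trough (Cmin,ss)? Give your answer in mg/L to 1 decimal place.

k = ln2/t½ = ln2/9 ≈ 0.077016 h⁻¹; fraction remaining f = e^(−kτ) = e^(−0.077016×14) ≈ 0.3402.
Each bolus raises the concentration by D/Vd = 1155/122 ≈ 9.467 mg/L.
Steady-state trough Cmin,ss = C₀·f/(1−f) ≈ 9.467 × 0.3402/0.6598 ≈ 4.881 mg/L.
Trough 4.9 mg/L vs MEC 3 mg/L: adequate.

4.9 mg/L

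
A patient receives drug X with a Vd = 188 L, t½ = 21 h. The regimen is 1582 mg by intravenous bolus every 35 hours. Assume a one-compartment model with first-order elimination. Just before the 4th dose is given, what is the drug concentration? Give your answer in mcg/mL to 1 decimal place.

f = (1/2)^(τ/t½) = (1/2)^(35/21) ≈ 0.3150.
C₀ = D/Vd = 1582/188 ≈ 8.415 mcg/mL.
Before the 4th dose, 3 doses have been given. Superposition: Cmin = C₀·(f + f² + … + f^3).
≈ 8.415 × (0.3150 + 0.0992 + 0.0313) ≈ 8.415 × 0.4455 ≈ 3.749 mcg/mL.

3.7 mcg/mL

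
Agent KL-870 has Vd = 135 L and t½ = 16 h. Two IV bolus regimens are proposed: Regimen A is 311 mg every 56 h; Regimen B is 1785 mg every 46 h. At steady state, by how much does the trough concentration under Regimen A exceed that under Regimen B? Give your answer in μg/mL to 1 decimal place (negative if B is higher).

Regimen A: f = (1/2)^(56/16) ≈ 0.0884; Cmin,ss = (311/135)·f/(1−f) ≈ 0.223 μg/mL.
Regimen B: f = (1/2)^(46/16) ≈ 0.1363; Cmin,ss = (1785/135)·f/(1−f) ≈ 2.087 μg/mL.
Difference ≈ 0.223 − 2.087 ≈ -1.864 μg/mL.

-1.9 μg/mL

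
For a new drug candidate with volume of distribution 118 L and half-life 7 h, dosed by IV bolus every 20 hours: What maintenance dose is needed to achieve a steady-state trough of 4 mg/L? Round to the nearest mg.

2948 mg

τ/t½ = 20/7 ≈ 2.8571, so f = (1/2)^(20/7) ≈ 0.138011.
Cmin,ss = (D/Vd)·f/(1−f), so D = Cmin,ss·Vd·(1−f)/f.
D = 4 × 118 × (1−f)/f ≈ 4 × 118 × 6.24580 ≈ 2948.02 mg.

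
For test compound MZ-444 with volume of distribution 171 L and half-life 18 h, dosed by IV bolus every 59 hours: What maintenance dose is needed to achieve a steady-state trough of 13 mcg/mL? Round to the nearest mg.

19337 mg

τ/t½ = 59/18 ≈ 3.2778, so f = (1/2)^(59/18) ≈ 0.103108.
Cmin,ss = (D/Vd)·f/(1−f), so D = Cmin,ss·Vd·(1−f)/f.
D = 13 × 171 × (1−f)/f ≈ 13 × 171 × 8.69857 ≈ 19336.92 mg.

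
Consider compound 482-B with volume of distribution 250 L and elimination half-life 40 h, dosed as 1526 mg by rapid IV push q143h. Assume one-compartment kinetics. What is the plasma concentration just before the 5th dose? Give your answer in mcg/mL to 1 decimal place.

f = (1/2)^(τ/t½) = (1/2)^(143/40) ≈ 0.0839.
C₀ = D/Vd = 1526/250 ≈ 6.104 mcg/mL.
Before the 5th dose, 4 doses have been given. Superposition: Cmin = C₀·(f + f² + … + f^4).
≈ 6.104 × (0.0839 + 0.0070 + 0.0006 + 0.0000) ≈ 6.104 × 0.0915 ≈ 0.559 mcg/mL.

0.6 mcg/mL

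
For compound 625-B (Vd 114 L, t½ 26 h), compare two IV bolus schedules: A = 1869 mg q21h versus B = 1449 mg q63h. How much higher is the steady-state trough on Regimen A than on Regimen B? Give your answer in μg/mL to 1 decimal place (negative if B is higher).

Regimen A: f = (1/2)^(21/26) ≈ 0.5713; Cmin,ss = (1869/114)·f/(1−f) ≈ 21.848 μg/mL.
Regimen B: f = (1/2)^(63/26) ≈ 0.1865; Cmin,ss = (1449/114)·f/(1−f) ≈ 2.914 μg/mL.
Difference ≈ 21.848 − 2.914 ≈ 18.934 μg/mL.

18.9 μg/mL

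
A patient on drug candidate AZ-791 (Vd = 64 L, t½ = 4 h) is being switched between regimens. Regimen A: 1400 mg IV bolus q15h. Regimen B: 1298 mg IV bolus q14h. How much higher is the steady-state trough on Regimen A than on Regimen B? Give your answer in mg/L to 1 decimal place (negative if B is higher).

Regimen A: f = (1/2)^(15/4) ≈ 0.0743; Cmin,ss = (1400/64)·f/(1−f) ≈ 1.756 mg/L.
Regimen B: f = (1/2)^(14/4) ≈ 0.0884; Cmin,ss = (1298/64)·f/(1−f) ≈ 1.967 mg/L.
Difference ≈ 1.756 − 1.967 ≈ -0.211 mg/L.

-0.2 mg/L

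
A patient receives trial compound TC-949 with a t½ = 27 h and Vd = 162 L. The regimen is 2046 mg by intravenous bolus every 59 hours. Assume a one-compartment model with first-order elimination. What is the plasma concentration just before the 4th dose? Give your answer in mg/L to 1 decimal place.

3.5 mg/L

f = (1/2)^(τ/t½) = (1/2)^(59/27) ≈ 0.2199.
C₀ = D/Vd = 2046/162 ≈ 12.630 mg/L.
Before the 4th dose, 3 doses have been given. Superposition: Cmin = C₀·(f + f² + … + f^3).
≈ 12.630 × (0.2199 + 0.0484 + 0.0106) ≈ 12.630 × 0.2789 ≈ 3.523 mg/L.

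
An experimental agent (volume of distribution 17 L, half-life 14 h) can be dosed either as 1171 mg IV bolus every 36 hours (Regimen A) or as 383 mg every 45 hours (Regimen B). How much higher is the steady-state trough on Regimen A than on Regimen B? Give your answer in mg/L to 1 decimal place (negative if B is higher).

Regimen A: f = (1/2)^(36/14) ≈ 0.1682; Cmin,ss = (1171/17)·f/(1−f) ≈ 13.929 mg/L.
Regimen B: f = (1/2)^(45/14) ≈ 0.1077; Cmin,ss = (383/17)·f/(1−f) ≈ 2.719 mg/L.
Difference ≈ 13.929 − 2.719 ≈ 11.210 mg/L.

11.2 mg/L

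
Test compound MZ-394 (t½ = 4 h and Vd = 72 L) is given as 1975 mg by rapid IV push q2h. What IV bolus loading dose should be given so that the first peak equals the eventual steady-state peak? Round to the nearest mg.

f = (1/2)^(2/4) ≈ 0.707107; accumulation ratio R = 1/(1−f) ≈ 3.41422.
Loading dose to hit Cmax,ss on first dose: D_load = D_maint·R ≈ 1975 × 3.41422 ≈ 6743.08 mg.

6743 mg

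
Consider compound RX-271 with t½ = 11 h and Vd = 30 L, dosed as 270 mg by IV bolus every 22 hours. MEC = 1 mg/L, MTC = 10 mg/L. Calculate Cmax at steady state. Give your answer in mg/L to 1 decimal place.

12.0 mg/L

The dosing interval is 2 half-lives, so f = 2^(−2) = 0.25.
At steady state, R = 1/(1 − 0.25) = 4/3.
Single-dose peak C₀ = D/Vd = 270/30 = 9 mg/L.
Steady-state peak Cmax,ss = C₀·R = 9 × 4/3 ≈ 12.000 mg/L.
Peak 12.0 mg/L vs MTC 10 mg/L: exceeds toxic threshold.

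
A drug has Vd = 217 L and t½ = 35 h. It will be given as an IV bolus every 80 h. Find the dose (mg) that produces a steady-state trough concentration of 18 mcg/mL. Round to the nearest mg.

15140 mg

τ/t½ = 80/35 ≈ 2.2857, so f = (1/2)^(80/35) ≈ 0.205084.
Cmin,ss = (D/Vd)·f/(1−f), so D = Cmin,ss·Vd·(1−f)/f.
D = 18 × 217 × (1−f)/f ≈ 18 × 217 × 3.87605 ≈ 15139.85 mg.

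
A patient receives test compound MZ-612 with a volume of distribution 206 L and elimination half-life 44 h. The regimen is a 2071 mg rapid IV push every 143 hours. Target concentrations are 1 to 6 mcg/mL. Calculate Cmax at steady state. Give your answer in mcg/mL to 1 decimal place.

Over one 143-h interval, 143/44 ≈ 3.25 half-lives elapse, leaving f ≈ 0.1051 of each dose.
At steady state, accumulation factor R = 1/(1 − e^(−kτ)) ≈ 1.1174.
Each bolus raises the concentration by D/Vd = 2071/206 ≈ 10.053 mcg/mL.
Steady-state peak Cmax,ss = C₀·R ≈ 10.053 × 1.1174 ≈ 11.233 mcg/mL.
Peak 11.2 mcg/mL vs MTC 6 mcg/mL: exceeds toxic threshold.

11.2 mcg/mL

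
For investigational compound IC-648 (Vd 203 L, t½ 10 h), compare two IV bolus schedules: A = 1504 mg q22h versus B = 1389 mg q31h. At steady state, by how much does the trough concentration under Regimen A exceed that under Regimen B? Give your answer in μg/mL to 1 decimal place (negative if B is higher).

Regimen A: f = (1/2)^(22/10) ≈ 0.2176; Cmin,ss = (1504/203)·f/(1−f) ≈ 2.061 μg/mL.
Regimen B: f = (1/2)^(31/10) ≈ 0.1166; Cmin,ss = (1389/203)·f/(1−f) ≈ 0.903 μg/mL.
Difference ≈ 2.061 − 0.903 ≈ 1.158 μg/mL.

1.2 μg/mL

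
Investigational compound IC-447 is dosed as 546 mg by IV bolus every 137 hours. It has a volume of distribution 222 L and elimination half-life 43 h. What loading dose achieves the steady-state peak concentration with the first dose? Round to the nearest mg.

f = (1/2)^(137/43) ≈ 0.109876; accumulation ratio R = 1/(1−f) ≈ 1.12344.
Loading dose to hit Cmax,ss on first dose: D_load = D_maint·R ≈ 546 × 1.12344 ≈ 613.40 mg.

613 mg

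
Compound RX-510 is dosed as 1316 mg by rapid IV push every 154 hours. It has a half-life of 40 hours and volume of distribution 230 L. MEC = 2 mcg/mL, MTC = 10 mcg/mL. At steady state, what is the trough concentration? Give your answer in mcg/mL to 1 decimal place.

0.4 mcg/mL

k = ln2/t½ = ln2/40 ≈ 0.017329 h⁻¹; fraction remaining f = e^(−kτ) = e^(−0.017329×154) ≈ 0.0693.
At steady state, accumulation factor R = 1/(1 − e^(−kτ)) ≈ 1.0745.
Single-dose peak C₀ = D/Vd = 1316/230 ≈ 5.722 mcg/mL.
Steady-state peak Cmax,ss = C₀·R ≈ 5.722 × 1.0745 ≈ 6.148 mcg/mL.
Steady-state trough Cmin,ss = Cmax,ss·f ≈ 6.148 × 0.0693 ≈ 0.426 mcg/mL.
Trough 0.4 mcg/mL vs MEC 2 mcg/mL: subtherapeutic.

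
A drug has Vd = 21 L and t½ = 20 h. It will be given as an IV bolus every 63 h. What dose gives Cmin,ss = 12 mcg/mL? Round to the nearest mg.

τ/t½ = 63/20 ≈ 3.15, so f = (1/2)^(63/20) ≈ 0.112656.
Cmin,ss = (D/Vd)·f/(1−f), so D = Cmin,ss·Vd·(1−f)/f.
D = 12 × 21 × (1−f)/f ≈ 12 × 21 × 7.87658 ≈ 1984.90 mg.

1985 mg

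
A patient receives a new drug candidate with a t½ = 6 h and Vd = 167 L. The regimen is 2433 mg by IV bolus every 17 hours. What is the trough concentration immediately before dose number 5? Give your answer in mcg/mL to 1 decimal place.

2.4 mcg/mL

f = (1/2)^(τ/t½) = (1/2)^(17/6) ≈ 0.1403.
C₀ = D/Vd = 2433/167 ≈ 14.569 mcg/mL.
Before the 5th dose, 4 doses have been given. Superposition: Cmin = C₀·(f + f² + … + f^4).
≈ 14.569 × (0.1403 + 0.0197 + 0.0028 + 0.0004) ≈ 14.569 × 0.1632 ≈ 2.378 mcg/mL.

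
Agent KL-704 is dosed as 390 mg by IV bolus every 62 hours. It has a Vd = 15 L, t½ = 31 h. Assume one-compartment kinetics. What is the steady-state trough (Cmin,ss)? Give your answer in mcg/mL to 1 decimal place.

8.7 mcg/mL

The dosing interval is 2 half-lives, so f = 2^(−2) = 0.25.
Accumulation ratio R = 1/(1 − f) = 1/0.75 = 4/3.
Single-dose peak C₀ = D/Vd = 390/15 = 26 mcg/mL.
Steady-state peak Cmax,ss = C₀·R = 26 × 4/3 ≈ 34.667 mcg/mL.
Steady-state trough Cmin,ss = Cmax,ss·f ≈ 34.667 × 0.25 ≈ 8.667 mcg/mL.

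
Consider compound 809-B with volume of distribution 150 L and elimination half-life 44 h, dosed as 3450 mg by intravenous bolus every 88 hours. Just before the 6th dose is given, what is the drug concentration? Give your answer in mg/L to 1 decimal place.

f = (1/2)^(τ/t½) = (1/2)^(88/44) ≈ 0.2500.
C₀ = D/Vd = 3450/150 ≈ 23.000 mg/L.
Before the 6th dose, 5 doses have been given. Superposition: Cmin = C₀·(f + f² + … + f^5).
≈ 23.000 × (0.2500 + 0.0625 + 0.0156 + 0.0039 + 0.0010) ≈ 23.000 × 0.3330 ≈ 7.659 mg/L.

7.7 mg/L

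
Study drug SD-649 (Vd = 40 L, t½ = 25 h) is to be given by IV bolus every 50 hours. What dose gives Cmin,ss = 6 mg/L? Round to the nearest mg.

720 mg

τ/t½ = 50/25 ≈ 2, so f = (1/2)^(50/25) ≈ 0.250000.
Cmin,ss = (D/Vd)·f/(1−f), so D = Cmin,ss·Vd·(1−f)/f.
D = 6 × 40 × (1−f)/f ≈ 6 × 40 × 3.00000 ≈ 720.00 mg.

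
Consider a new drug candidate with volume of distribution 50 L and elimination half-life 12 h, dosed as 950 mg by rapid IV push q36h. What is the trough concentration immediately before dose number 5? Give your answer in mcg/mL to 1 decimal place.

2.7 mcg/mL

f = (1/2)^(τ/t½) = (1/2)^(36/12) ≈ 0.1250.
C₀ = D/Vd = 950/50 ≈ 19.000 mcg/mL.
Before the 5th dose, 4 doses have been given. Superposition: Cmin = C₀·(f + f² + … + f^4).
≈ 19.000 × (0.1250 + 0.0156 + 0.0020 + 0.0002) ≈ 19.000 × 0.1428 ≈ 2.713 mcg/mL.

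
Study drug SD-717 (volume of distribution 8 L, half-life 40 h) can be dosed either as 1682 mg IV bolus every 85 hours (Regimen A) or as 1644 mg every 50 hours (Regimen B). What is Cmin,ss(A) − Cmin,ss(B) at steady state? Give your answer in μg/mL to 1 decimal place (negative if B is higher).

-86.5 μg/mL

Regimen A: f = (1/2)^(85/40) ≈ 0.2293; Cmin,ss = (1682/8)·f/(1−f) ≈ 62.554 μg/mL.
Regimen B: f = (1/2)^(50/40) ≈ 0.4204; Cmin,ss = (1644/8)·f/(1−f) ≈ 149.055 μg/mL.
Difference ≈ 62.554 − 149.055 ≈ -86.501 μg/mL.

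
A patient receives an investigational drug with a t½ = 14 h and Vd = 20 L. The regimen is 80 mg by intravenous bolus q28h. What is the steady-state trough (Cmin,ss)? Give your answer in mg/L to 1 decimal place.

The dosing interval is 2 half-lives, so f = 2^(−2) = 0.25.
Accumulation ratio R = 1/(1 − f) = 1/0.75 = 4/3.
Single-dose peak C₀ = D/Vd = 80/20 = 4 mg/L.
Steady-state peak Cmax,ss = C₀·R = 4 × 4/3 ≈ 5.333 mg/L.
Steady-state trough Cmin,ss = Cmax,ss·f ≈ 5.333 × 0.25 ≈ 1.333 mg/L.

1.3 mg/L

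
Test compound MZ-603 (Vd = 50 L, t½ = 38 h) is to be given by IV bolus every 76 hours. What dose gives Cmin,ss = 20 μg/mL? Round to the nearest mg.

3000 mg

τ/t½ = 76/38 ≈ 2, so f = (1/2)^(76/38) ≈ 0.250000.
Cmin,ss = (D/Vd)·f/(1−f), so D = Cmin,ss·Vd·(1−f)/f.
D = 20 × 50 × (1−f)/f ≈ 20 × 50 × 3.00000 ≈ 3000.00 mg.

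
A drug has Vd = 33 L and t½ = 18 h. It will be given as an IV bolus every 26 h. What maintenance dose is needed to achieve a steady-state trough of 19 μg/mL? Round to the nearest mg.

τ/t½ = 26/18 ≈ 1.4444, so f = (1/2)^(26/18) ≈ 0.367434.
Cmin,ss = (D/Vd)·f/(1−f), so D = Cmin,ss·Vd·(1−f)/f.
D = 19 × 33 × (1−f)/f ≈ 19 × 33 × 1.72158 ≈ 1079.43 mg.

1079 mg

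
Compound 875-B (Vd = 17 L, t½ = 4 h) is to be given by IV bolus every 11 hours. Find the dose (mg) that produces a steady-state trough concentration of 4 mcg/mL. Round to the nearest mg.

τ/t½ = 11/4 ≈ 2.75, so f = (1/2)^(11/4) ≈ 0.148651.
Cmin,ss = (D/Vd)·f/(1−f), so D = Cmin,ss·Vd·(1−f)/f.
D = 4 × 17 × (1−f)/f ≈ 4 × 17 × 5.72717 ≈ 389.45 mg.

389 mg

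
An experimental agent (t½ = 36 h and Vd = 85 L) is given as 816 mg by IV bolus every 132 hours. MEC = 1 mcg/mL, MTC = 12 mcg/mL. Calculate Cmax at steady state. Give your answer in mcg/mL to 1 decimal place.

τ/t½ = 132/36 ≈ 3.6667, so fraction remaining f = (1/2)^(132/36) ≈ 0.0787.
Accumulation ratio R = 1/(1 − f) ≈ 1/0.9213 ≈ 1.0854.
Each bolus raises the concentration by D/Vd = 816/85 ≈ 9.600 mcg/mL.
Steady-state peak Cmax,ss = C₀·R ≈ 9.600 × 1.0854 ≈ 10.420 mcg/mL.
Peak 10.4 mcg/mL vs MTC 12 mcg/mL: below toxic threshold.

10.4 mcg/mL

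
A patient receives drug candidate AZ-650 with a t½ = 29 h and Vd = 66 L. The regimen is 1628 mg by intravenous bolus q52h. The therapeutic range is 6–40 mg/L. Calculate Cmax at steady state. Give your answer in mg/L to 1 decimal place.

34.7 mg/L

Over one 52-h interval, 52/29 ≈ 1.7931 half-lives elapse, leaving f ≈ 0.2886 of each dose.
Accumulation ratio R = 1/(1 − f) ≈ 1/0.7114 ≈ 1.4057.
Each bolus raises the concentration by D/Vd = 1628/66 ≈ 24.667 mg/L.
Steady-state peak Cmax,ss = C₀·R ≈ 24.667 × 1.4057 ≈ 34.674 mg/L.
Peak 34.7 mg/L vs MTC 40 mg/L: below toxic threshold.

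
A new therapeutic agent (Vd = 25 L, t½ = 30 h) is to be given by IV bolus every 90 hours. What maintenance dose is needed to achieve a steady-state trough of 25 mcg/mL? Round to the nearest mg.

τ/t½ = 90/30 ≈ 3, so f = (1/2)^(90/30) ≈ 0.125000.
Cmin,ss = (D/Vd)·f/(1−f), so D = Cmin,ss·Vd·(1−f)/f.
D = 25 × 25 × (1−f)/f ≈ 25 × 25 × 7.00000 ≈ 4375.00 mg.

4375 mg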